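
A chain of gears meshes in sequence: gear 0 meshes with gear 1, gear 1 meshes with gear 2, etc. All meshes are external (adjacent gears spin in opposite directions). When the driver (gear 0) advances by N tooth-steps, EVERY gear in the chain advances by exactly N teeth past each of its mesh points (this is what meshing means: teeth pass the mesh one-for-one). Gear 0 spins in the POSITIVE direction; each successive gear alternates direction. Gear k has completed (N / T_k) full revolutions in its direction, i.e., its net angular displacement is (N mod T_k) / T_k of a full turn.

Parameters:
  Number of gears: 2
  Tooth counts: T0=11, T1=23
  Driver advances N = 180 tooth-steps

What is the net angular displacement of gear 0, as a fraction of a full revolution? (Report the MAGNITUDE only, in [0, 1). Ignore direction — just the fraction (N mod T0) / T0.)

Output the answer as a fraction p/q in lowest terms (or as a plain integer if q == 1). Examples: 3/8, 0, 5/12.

Chain of 2 gears, tooth counts: [11, 23]
  gear 0: T0=11, direction=positive, advance = 180 mod 11 = 4 teeth = 4/11 turn
  gear 1: T1=23, direction=negative, advance = 180 mod 23 = 19 teeth = 19/23 turn
Gear 0: 180 mod 11 = 4
Fraction = 4 / 11 = 4/11 (gcd(4,11)=1) = 4/11

Answer: 4/11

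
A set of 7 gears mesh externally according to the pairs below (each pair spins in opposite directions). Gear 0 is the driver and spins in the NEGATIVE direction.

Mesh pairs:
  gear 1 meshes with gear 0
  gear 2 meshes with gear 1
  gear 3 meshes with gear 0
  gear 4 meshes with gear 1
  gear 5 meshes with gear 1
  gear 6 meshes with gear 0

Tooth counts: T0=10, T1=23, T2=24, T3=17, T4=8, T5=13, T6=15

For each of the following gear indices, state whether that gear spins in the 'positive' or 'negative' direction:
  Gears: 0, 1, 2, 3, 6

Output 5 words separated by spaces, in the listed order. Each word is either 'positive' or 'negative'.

Answer: negative positive negative positive positive

Derivation:
Gear 0 (driver): negative (depth 0)
  gear 1: meshes with gear 0 -> depth 1 -> positive (opposite of gear 0)
  gear 2: meshes with gear 1 -> depth 2 -> negative (opposite of gear 1)
  gear 3: meshes with gear 0 -> depth 1 -> positive (opposite of gear 0)
  gear 4: meshes with gear 1 -> depth 2 -> negative (opposite of gear 1)
  gear 5: meshes with gear 1 -> depth 2 -> negative (opposite of gear 1)
  gear 6: meshes with gear 0 -> depth 1 -> positive (opposite of gear 0)
Queried indices 0, 1, 2, 3, 6 -> negative, positive, negative, positive, positive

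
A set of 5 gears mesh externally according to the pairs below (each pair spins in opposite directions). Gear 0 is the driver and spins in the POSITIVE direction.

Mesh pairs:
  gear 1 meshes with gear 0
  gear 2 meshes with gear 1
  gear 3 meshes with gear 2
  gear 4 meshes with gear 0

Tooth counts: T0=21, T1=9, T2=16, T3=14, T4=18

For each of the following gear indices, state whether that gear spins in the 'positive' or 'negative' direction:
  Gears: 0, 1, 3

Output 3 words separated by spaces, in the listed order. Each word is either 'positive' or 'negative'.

Gear 0 (driver): positive (depth 0)
  gear 1: meshes with gear 0 -> depth 1 -> negative (opposite of gear 0)
  gear 2: meshes with gear 1 -> depth 2 -> positive (opposite of gear 1)
  gear 3: meshes with gear 2 -> depth 3 -> negative (opposite of gear 2)
  gear 4: meshes with gear 0 -> depth 1 -> negative (opposite of gear 0)
Queried indices 0, 1, 3 -> positive, negative, negative

Answer: positive negative negative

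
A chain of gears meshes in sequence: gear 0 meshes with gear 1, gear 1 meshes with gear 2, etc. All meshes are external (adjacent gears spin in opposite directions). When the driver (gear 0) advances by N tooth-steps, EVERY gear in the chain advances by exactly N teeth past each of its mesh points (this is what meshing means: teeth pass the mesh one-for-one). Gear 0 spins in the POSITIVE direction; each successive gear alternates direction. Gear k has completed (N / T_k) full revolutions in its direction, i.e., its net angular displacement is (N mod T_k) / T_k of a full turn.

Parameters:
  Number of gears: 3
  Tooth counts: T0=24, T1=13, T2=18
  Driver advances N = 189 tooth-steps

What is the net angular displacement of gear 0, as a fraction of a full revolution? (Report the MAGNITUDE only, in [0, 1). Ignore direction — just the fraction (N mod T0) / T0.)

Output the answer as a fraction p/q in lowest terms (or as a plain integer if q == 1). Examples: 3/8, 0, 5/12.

Chain of 3 gears, tooth counts: [24, 13, 18]
  gear 0: T0=24, direction=positive, advance = 189 mod 24 = 21 teeth = 21/24 turn
  gear 1: T1=13, direction=negative, advance = 189 mod 13 = 7 teeth = 7/13 turn
  gear 2: T2=18, direction=positive, advance = 189 mod 18 = 9 teeth = 9/18 turn
Gear 0: 189 mod 24 = 21
Fraction = 21 / 24 = 7/8 (gcd(21,24)=3) = 7/8

Answer: 7/8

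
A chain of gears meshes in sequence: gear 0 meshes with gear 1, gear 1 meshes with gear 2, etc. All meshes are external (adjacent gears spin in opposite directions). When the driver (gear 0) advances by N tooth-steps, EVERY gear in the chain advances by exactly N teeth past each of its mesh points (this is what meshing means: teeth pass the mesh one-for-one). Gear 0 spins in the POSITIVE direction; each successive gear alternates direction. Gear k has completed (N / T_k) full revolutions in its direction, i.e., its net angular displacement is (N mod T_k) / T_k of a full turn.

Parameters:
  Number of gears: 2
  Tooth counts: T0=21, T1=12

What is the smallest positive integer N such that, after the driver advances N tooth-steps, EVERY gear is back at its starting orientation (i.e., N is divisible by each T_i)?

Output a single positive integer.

Gear k returns to start when N is a multiple of T_k.
All gears at start simultaneously when N is a common multiple of [21, 12]; the smallest such N is lcm(21, 12).
Start: lcm = T0 = 21
Fold in T1=12: gcd(21, 12) = 3; lcm(21, 12) = 21 * 12 / 3 = 252 / 3 = 84
Full cycle length = 84

Answer: 84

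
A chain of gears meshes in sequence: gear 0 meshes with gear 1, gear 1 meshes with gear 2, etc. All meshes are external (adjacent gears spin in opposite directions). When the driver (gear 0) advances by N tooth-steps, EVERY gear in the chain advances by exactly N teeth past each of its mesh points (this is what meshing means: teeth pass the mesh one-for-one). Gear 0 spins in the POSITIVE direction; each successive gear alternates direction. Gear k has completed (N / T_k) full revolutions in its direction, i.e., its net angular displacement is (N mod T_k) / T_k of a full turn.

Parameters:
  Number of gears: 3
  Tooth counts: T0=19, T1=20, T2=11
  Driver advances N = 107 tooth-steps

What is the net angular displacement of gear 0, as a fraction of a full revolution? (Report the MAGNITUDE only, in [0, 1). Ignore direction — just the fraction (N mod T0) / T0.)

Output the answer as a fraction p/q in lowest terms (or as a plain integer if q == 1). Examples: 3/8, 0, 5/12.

Answer: 12/19

Derivation:
Chain of 3 gears, tooth counts: [19, 20, 11]
  gear 0: T0=19, direction=positive, advance = 107 mod 19 = 12 teeth = 12/19 turn
  gear 1: T1=20, direction=negative, advance = 107 mod 20 = 7 teeth = 7/20 turn
  gear 2: T2=11, direction=positive, advance = 107 mod 11 = 8 teeth = 8/11 turn
Gear 0: 107 mod 19 = 12
Fraction = 12 / 19 = 12/19 (gcd(12,19)=1) = 12/19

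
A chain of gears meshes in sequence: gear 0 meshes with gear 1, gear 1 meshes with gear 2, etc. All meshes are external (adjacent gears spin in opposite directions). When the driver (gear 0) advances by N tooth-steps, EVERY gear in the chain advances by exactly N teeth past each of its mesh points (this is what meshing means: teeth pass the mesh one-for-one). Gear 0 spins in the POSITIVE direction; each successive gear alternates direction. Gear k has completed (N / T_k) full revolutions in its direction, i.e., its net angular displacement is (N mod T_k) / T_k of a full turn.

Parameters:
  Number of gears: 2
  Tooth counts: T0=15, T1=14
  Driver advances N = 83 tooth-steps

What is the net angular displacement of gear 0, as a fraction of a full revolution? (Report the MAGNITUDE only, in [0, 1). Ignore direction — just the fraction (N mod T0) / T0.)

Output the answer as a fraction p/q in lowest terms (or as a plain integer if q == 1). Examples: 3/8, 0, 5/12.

Chain of 2 gears, tooth counts: [15, 14]
  gear 0: T0=15, direction=positive, advance = 83 mod 15 = 8 teeth = 8/15 turn
  gear 1: T1=14, direction=negative, advance = 83 mod 14 = 13 teeth = 13/14 turn
Gear 0: 83 mod 15 = 8
Fraction = 8 / 15 = 8/15 (gcd(8,15)=1) = 8/15

Answer: 8/15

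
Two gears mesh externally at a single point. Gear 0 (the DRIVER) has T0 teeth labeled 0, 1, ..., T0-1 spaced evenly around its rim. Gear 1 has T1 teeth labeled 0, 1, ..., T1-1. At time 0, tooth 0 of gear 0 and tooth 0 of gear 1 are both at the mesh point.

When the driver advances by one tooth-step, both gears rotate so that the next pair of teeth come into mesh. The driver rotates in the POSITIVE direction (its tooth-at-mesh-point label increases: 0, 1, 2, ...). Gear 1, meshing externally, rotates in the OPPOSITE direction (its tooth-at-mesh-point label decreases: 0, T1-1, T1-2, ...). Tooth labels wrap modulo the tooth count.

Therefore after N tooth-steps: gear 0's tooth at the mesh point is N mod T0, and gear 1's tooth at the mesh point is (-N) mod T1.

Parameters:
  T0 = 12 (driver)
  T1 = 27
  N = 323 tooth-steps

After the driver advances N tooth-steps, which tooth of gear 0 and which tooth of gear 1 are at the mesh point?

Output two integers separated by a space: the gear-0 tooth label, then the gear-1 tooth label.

Answer: 11 1

Derivation:
Gear 0 (driver, T0=12): tooth at mesh = N mod T0
  323 = 26 * 12 + 11, so 323 mod 12 = 11
  gear 0 tooth = 11
Gear 1 (driven, T1=27): tooth at mesh = (-N) mod T1
  323 = 11 * 27 + 26, so 323 mod 27 = 26
  (-323) mod 27 = (-26) mod 27 = 27 - 26 = 1
Mesh after 323 steps: gear-0 tooth 11 meets gear-1 tooth 1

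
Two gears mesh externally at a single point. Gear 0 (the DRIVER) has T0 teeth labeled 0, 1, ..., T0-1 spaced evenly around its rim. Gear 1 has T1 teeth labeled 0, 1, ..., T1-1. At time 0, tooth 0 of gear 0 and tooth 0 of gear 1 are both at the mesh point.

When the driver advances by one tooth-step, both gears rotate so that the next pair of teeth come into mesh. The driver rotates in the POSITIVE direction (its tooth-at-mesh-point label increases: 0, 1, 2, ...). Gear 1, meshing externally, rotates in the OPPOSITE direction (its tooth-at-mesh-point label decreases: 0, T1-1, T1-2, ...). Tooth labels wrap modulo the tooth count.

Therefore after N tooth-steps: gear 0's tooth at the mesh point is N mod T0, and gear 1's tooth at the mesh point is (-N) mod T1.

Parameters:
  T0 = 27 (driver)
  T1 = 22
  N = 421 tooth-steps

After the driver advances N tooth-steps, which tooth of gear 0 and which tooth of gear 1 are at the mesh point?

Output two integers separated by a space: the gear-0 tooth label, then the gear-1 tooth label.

Answer: 16 19

Derivation:
Gear 0 (driver, T0=27): tooth at mesh = N mod T0
  421 = 15 * 27 + 16, so 421 mod 27 = 16
  gear 0 tooth = 16
Gear 1 (driven, T1=22): tooth at mesh = (-N) mod T1
  421 = 19 * 22 + 3, so 421 mod 22 = 3
  (-421) mod 22 = (-3) mod 22 = 22 - 3 = 19
Mesh after 421 steps: gear-0 tooth 16 meets gear-1 tooth 19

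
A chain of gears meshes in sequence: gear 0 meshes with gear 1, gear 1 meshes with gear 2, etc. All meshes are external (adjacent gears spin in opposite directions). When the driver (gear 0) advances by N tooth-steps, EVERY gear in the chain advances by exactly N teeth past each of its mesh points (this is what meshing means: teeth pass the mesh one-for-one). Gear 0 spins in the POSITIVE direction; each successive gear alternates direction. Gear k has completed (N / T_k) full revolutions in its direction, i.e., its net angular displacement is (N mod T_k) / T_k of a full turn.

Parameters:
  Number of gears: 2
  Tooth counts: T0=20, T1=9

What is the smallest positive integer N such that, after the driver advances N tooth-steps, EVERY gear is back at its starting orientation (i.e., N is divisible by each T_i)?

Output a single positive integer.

Gear k returns to start when N is a multiple of T_k.
All gears at start simultaneously when N is a common multiple of [20, 9]; the smallest such N is lcm(20, 9).
Start: lcm = T0 = 20
Fold in T1=9: gcd(20, 9) = 1; lcm(20, 9) = 20 * 9 / 1 = 180 / 1 = 180
Full cycle length = 180

Answer: 180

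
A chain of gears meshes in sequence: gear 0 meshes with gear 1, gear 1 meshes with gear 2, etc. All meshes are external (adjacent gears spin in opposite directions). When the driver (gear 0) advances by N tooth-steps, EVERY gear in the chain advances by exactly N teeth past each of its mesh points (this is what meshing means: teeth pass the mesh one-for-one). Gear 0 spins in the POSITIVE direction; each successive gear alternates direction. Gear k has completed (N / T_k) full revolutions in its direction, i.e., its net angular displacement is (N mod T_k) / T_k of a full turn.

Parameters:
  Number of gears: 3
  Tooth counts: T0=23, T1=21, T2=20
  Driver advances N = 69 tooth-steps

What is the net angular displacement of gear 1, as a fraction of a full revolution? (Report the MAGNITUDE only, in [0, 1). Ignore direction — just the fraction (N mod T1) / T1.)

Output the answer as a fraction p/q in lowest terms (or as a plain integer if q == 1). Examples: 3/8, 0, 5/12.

Chain of 3 gears, tooth counts: [23, 21, 20]
  gear 0: T0=23, direction=positive, advance = 69 mod 23 = 0 teeth = 0/23 turn
  gear 1: T1=21, direction=negative, advance = 69 mod 21 = 6 teeth = 6/21 turn
  gear 2: T2=20, direction=positive, advance = 69 mod 20 = 9 teeth = 9/20 turn
Gear 1: 69 mod 21 = 6
Fraction = 6 / 21 = 2/7 (gcd(6,21)=3) = 2/7

Answer: 2/7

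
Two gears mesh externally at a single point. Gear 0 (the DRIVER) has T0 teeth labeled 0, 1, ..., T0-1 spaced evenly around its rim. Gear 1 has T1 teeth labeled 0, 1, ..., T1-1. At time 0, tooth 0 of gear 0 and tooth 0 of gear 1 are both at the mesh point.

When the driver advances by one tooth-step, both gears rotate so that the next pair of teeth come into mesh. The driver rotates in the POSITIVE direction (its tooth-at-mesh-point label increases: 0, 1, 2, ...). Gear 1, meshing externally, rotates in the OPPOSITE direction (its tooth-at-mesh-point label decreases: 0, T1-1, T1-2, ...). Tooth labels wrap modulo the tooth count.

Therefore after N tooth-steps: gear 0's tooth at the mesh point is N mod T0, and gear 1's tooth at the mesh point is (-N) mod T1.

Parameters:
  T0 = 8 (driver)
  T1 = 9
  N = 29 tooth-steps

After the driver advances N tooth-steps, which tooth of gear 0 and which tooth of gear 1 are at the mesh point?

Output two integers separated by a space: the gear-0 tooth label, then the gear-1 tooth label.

Answer: 5 7

Derivation:
Gear 0 (driver, T0=8): tooth at mesh = N mod T0
  29 = 3 * 8 + 5, so 29 mod 8 = 5
  gear 0 tooth = 5
Gear 1 (driven, T1=9): tooth at mesh = (-N) mod T1
  29 = 3 * 9 + 2, so 29 mod 9 = 2
  (-29) mod 9 = (-2) mod 9 = 9 - 2 = 7
Mesh after 29 steps: gear-0 tooth 5 meets gear-1 tooth 7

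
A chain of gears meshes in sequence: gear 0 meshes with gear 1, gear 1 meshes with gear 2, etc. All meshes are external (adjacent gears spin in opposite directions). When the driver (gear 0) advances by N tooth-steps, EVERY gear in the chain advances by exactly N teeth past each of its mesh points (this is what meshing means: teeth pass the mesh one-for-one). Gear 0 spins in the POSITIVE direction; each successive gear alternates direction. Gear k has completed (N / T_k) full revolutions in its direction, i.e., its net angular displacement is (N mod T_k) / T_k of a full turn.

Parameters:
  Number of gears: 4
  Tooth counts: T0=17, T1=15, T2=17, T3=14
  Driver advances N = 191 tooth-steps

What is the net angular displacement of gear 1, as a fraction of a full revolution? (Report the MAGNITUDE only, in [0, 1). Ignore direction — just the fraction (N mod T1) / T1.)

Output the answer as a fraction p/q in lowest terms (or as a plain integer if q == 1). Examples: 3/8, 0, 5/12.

Chain of 4 gears, tooth counts: [17, 15, 17, 14]
  gear 0: T0=17, direction=positive, advance = 191 mod 17 = 4 teeth = 4/17 turn
  gear 1: T1=15, direction=negative, advance = 191 mod 15 = 11 teeth = 11/15 turn
  gear 2: T2=17, direction=positive, advance = 191 mod 17 = 4 teeth = 4/17 turn
  gear 3: T3=14, direction=negative, advance = 191 mod 14 = 9 teeth = 9/14 turn
Gear 1: 191 mod 15 = 11
Fraction = 11 / 15 = 11/15 (gcd(11,15)=1) = 11/15

Answer: 11/15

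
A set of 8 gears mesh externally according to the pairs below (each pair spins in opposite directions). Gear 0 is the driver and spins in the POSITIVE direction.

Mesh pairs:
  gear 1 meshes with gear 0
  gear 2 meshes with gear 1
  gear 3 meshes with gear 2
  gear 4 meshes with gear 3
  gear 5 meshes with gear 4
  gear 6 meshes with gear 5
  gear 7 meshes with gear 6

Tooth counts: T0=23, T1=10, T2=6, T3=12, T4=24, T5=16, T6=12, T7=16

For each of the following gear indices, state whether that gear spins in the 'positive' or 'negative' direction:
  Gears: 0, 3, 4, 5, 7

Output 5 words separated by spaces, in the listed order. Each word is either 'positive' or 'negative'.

Gear 0 (driver): positive (depth 0)
  gear 1: meshes with gear 0 -> depth 1 -> negative (opposite of gear 0)
  gear 2: meshes with gear 1 -> depth 2 -> positive (opposite of gear 1)
  gear 3: meshes with gear 2 -> depth 3 -> negative (opposite of gear 2)
  gear 4: meshes with gear 3 -> depth 4 -> positive (opposite of gear 3)
  gear 5: meshes with gear 4 -> depth 5 -> negative (opposite of gear 4)
  gear 6: meshes with gear 5 -> depth 6 -> positive (opposite of gear 5)
  gear 7: meshes with gear 6 -> depth 7 -> negative (opposite of gear 6)
Queried indices 0, 3, 4, 5, 7 -> positive, negative, positive, negative, negative

Answer: positive negative positive negative negative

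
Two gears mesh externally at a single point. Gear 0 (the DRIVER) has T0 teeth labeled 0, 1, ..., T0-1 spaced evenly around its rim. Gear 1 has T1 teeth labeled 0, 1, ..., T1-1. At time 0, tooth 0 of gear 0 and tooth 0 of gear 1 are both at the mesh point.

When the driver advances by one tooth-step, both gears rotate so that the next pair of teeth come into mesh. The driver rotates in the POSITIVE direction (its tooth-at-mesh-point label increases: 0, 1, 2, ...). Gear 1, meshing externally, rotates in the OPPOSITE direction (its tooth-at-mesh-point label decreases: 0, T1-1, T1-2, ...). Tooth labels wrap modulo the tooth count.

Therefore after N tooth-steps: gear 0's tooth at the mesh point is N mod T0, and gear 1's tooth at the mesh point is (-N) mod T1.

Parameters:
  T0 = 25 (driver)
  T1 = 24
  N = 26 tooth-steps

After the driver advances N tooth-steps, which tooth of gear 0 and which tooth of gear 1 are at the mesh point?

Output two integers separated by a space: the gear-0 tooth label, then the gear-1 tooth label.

Answer: 1 22

Derivation:
Gear 0 (driver, T0=25): tooth at mesh = N mod T0
  26 = 1 * 25 + 1, so 26 mod 25 = 1
  gear 0 tooth = 1
Gear 1 (driven, T1=24): tooth at mesh = (-N) mod T1
  26 = 1 * 24 + 2, so 26 mod 24 = 2
  (-26) mod 24 = (-2) mod 24 = 24 - 2 = 22
Mesh after 26 steps: gear-0 tooth 1 meets gear-1 tooth 22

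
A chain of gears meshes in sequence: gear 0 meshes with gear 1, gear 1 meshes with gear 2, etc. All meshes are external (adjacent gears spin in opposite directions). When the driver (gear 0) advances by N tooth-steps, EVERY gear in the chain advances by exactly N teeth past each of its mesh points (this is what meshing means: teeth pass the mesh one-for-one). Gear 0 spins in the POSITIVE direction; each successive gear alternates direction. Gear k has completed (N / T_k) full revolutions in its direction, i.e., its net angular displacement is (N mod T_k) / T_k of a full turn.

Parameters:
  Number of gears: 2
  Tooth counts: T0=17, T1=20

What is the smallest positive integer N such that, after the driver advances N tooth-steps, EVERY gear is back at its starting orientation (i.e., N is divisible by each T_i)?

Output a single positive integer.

Gear k returns to start when N is a multiple of T_k.
All gears at start simultaneously when N is a common multiple of [17, 20]; the smallest such N is lcm(17, 20).
Start: lcm = T0 = 17
Fold in T1=20: gcd(17, 20) = 1; lcm(17, 20) = 17 * 20 / 1 = 340 / 1 = 340
Full cycle length = 340

Answer: 340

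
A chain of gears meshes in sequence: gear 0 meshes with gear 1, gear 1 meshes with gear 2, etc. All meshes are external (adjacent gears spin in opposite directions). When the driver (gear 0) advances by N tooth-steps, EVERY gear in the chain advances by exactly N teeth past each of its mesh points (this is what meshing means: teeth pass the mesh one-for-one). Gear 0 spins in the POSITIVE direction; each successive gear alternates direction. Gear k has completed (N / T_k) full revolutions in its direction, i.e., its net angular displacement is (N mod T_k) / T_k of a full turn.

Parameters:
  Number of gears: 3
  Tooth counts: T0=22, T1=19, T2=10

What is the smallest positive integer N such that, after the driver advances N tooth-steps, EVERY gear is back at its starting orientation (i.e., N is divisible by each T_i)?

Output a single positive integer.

Answer: 2090

Derivation:
Gear k returns to start when N is a multiple of T_k.
All gears at start simultaneously when N is a common multiple of [22, 19, 10]; the smallest such N is lcm(22, 19, 10).
Start: lcm = T0 = 22
Fold in T1=19: gcd(22, 19) = 1; lcm(22, 19) = 22 * 19 / 1 = 418 / 1 = 418
Fold in T2=10: gcd(418, 10) = 2; lcm(418, 10) = 418 * 10 / 2 = 4180 / 2 = 2090
Full cycle length = 2090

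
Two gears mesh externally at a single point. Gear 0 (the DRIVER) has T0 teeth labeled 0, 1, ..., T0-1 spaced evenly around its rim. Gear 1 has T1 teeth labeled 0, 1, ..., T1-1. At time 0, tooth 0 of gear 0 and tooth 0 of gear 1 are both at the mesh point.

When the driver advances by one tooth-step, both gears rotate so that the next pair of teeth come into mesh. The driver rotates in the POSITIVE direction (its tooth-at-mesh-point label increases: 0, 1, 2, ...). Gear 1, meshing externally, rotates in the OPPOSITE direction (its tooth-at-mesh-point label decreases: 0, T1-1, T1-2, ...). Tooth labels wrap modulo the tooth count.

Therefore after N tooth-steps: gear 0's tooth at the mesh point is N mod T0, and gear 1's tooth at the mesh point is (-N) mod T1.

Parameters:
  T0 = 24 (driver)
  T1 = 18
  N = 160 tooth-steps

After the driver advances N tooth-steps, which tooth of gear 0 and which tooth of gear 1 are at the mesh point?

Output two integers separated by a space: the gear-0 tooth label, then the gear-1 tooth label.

Answer: 16 2

Derivation:
Gear 0 (driver, T0=24): tooth at mesh = N mod T0
  160 = 6 * 24 + 16, so 160 mod 24 = 16
  gear 0 tooth = 16
Gear 1 (driven, T1=18): tooth at mesh = (-N) mod T1
  160 = 8 * 18 + 16, so 160 mod 18 = 16
  (-160) mod 18 = (-16) mod 18 = 18 - 16 = 2
Mesh after 160 steps: gear-0 tooth 16 meets gear-1 tooth 2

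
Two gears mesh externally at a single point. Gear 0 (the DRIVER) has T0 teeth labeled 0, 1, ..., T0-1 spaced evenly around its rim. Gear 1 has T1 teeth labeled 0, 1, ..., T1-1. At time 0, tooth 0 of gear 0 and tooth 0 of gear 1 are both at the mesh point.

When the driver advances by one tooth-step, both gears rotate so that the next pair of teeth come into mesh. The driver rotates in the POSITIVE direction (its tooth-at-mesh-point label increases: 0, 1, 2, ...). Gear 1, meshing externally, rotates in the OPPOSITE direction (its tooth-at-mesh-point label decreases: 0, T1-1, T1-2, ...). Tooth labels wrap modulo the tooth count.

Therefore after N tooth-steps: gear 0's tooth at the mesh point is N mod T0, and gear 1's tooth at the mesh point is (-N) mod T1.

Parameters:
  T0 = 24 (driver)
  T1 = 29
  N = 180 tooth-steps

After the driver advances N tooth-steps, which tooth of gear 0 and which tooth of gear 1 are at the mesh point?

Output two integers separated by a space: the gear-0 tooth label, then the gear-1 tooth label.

Gear 0 (driver, T0=24): tooth at mesh = N mod T0
  180 = 7 * 24 + 12, so 180 mod 24 = 12
  gear 0 tooth = 12
Gear 1 (driven, T1=29): tooth at mesh = (-N) mod T1
  180 = 6 * 29 + 6, so 180 mod 29 = 6
  (-180) mod 29 = (-6) mod 29 = 29 - 6 = 23
Mesh after 180 steps: gear-0 tooth 12 meets gear-1 tooth 23

Answer: 12 23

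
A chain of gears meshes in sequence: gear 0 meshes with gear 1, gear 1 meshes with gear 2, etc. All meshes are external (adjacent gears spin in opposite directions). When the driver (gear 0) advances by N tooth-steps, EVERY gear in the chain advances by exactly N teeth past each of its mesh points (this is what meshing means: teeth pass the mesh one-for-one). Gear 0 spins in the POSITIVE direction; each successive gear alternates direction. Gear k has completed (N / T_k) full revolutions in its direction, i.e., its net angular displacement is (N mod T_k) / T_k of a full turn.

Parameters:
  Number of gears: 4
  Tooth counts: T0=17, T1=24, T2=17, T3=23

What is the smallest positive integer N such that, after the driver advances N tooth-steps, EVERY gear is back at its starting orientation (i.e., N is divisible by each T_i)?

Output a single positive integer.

Gear k returns to start when N is a multiple of T_k.
All gears at start simultaneously when N is a common multiple of [17, 24, 17, 23]; the smallest such N is lcm(17, 24, 17, 23).
Start: lcm = T0 = 17
Fold in T1=24: gcd(17, 24) = 1; lcm(17, 24) = 17 * 24 / 1 = 408 / 1 = 408
Fold in T2=17: gcd(408, 17) = 17; lcm(408, 17) = 408 * 17 / 17 = 6936 / 17 = 408
Fold in T3=23: gcd(408, 23) = 1; lcm(408, 23) = 408 * 23 / 1 = 9384 / 1 = 9384
Full cycle length = 9384

Answer: 9384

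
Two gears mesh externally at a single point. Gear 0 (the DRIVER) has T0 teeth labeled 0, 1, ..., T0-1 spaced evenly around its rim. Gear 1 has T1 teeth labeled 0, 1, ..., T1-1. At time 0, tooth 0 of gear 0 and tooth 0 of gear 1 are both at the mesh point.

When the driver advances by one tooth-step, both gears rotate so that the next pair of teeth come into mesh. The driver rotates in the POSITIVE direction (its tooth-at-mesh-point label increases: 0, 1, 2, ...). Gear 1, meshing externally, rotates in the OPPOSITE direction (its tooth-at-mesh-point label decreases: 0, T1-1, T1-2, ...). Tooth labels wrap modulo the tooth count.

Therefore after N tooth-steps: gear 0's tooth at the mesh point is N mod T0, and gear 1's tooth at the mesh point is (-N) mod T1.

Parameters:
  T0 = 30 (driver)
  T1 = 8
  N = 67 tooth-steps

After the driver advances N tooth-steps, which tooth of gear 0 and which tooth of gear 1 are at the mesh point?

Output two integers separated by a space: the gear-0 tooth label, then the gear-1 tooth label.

Answer: 7 5

Derivation:
Gear 0 (driver, T0=30): tooth at mesh = N mod T0
  67 = 2 * 30 + 7, so 67 mod 30 = 7
  gear 0 tooth = 7
Gear 1 (driven, T1=8): tooth at mesh = (-N) mod T1
  67 = 8 * 8 + 3, so 67 mod 8 = 3
  (-67) mod 8 = (-3) mod 8 = 8 - 3 = 5
Mesh after 67 steps: gear-0 tooth 7 meets gear-1 tooth 5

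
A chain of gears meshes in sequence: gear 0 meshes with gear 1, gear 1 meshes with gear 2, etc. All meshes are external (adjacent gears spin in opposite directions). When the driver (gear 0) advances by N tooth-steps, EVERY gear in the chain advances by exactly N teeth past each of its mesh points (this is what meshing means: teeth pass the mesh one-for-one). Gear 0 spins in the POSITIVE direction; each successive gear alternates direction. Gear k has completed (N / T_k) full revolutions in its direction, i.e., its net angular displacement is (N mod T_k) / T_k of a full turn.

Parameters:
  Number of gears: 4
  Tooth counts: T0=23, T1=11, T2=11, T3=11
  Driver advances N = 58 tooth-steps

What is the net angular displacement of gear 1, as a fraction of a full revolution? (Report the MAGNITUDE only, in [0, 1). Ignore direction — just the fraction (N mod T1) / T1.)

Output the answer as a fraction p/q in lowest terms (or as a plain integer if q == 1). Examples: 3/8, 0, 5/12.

Chain of 4 gears, tooth counts: [23, 11, 11, 11]
  gear 0: T0=23, direction=positive, advance = 58 mod 23 = 12 teeth = 12/23 turn
  gear 1: T1=11, direction=negative, advance = 58 mod 11 = 3 teeth = 3/11 turn
  gear 2: T2=11, direction=positive, advance = 58 mod 11 = 3 teeth = 3/11 turn
  gear 3: T3=11, direction=negative, advance = 58 mod 11 = 3 teeth = 3/11 turn
Gear 1: 58 mod 11 = 3
Fraction = 3 / 11 = 3/11 (gcd(3,11)=1) = 3/11

Answer: 3/11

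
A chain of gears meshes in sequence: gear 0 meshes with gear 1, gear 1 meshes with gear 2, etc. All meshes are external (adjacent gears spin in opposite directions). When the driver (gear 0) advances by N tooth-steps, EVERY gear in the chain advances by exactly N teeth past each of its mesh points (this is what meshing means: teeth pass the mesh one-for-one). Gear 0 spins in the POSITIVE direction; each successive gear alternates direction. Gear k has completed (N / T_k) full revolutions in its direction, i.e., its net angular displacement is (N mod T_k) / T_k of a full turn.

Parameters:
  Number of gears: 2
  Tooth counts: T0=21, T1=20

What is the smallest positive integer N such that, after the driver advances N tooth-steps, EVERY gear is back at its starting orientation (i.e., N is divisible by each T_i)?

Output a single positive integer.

Gear k returns to start when N is a multiple of T_k.
All gears at start simultaneously when N is a common multiple of [21, 20]; the smallest such N is lcm(21, 20).
Start: lcm = T0 = 21
Fold in T1=20: gcd(21, 20) = 1; lcm(21, 20) = 21 * 20 / 1 = 420 / 1 = 420
Full cycle length = 420

Answer: 420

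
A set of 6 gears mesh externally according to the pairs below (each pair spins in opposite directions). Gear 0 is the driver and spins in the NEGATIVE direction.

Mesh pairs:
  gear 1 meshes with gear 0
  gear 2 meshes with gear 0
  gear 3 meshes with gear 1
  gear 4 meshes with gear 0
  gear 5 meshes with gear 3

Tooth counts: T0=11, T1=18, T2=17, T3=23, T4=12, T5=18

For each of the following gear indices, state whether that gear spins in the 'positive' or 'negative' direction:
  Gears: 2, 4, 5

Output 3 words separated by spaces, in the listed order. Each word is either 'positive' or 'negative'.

Answer: positive positive positive

Derivation:
Gear 0 (driver): negative (depth 0)
  gear 1: meshes with gear 0 -> depth 1 -> positive (opposite of gear 0)
  gear 2: meshes with gear 0 -> depth 1 -> positive (opposite of gear 0)
  gear 3: meshes with gear 1 -> depth 2 -> negative (opposite of gear 1)
  gear 4: meshes with gear 0 -> depth 1 -> positive (opposite of gear 0)
  gear 5: meshes with gear 3 -> depth 3 -> positive (opposite of gear 3)
Queried indices 2, 4, 5 -> positive, positive, positive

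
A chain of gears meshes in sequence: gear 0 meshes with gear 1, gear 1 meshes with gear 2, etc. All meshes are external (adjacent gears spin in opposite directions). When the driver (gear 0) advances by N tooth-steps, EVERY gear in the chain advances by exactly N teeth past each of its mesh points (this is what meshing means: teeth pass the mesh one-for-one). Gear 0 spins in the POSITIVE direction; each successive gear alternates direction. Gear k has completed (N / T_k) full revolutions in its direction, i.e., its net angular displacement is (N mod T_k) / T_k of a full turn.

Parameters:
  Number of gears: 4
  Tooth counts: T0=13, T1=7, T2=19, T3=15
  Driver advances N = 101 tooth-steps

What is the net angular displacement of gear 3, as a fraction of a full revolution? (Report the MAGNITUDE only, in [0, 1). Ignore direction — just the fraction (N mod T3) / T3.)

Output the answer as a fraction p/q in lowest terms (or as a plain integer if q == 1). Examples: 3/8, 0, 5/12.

Chain of 4 gears, tooth counts: [13, 7, 19, 15]
  gear 0: T0=13, direction=positive, advance = 101 mod 13 = 10 teeth = 10/13 turn
  gear 1: T1=7, direction=negative, advance = 101 mod 7 = 3 teeth = 3/7 turn
  gear 2: T2=19, direction=positive, advance = 101 mod 19 = 6 teeth = 6/19 turn
  gear 3: T3=15, direction=negative, advance = 101 mod 15 = 11 teeth = 11/15 turn
Gear 3: 101 mod 15 = 11
Fraction = 11 / 15 = 11/15 (gcd(11,15)=1) = 11/15

Answer: 11/15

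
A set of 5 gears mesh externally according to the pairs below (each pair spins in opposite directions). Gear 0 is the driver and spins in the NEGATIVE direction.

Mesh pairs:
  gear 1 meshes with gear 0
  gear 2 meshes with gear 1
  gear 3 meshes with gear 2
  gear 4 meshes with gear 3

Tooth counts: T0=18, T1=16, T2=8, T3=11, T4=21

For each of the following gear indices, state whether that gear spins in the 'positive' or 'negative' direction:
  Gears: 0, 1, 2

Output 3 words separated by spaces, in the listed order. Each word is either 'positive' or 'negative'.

Answer: negative positive negative

Derivation:
Gear 0 (driver): negative (depth 0)
  gear 1: meshes with gear 0 -> depth 1 -> positive (opposite of gear 0)
  gear 2: meshes with gear 1 -> depth 2 -> negative (opposite of gear 1)
  gear 3: meshes with gear 2 -> depth 3 -> positive (opposite of gear 2)
  gear 4: meshes with gear 3 -> depth 4 -> negative (opposite of gear 3)
Queried indices 0, 1, 2 -> negative, positive, negative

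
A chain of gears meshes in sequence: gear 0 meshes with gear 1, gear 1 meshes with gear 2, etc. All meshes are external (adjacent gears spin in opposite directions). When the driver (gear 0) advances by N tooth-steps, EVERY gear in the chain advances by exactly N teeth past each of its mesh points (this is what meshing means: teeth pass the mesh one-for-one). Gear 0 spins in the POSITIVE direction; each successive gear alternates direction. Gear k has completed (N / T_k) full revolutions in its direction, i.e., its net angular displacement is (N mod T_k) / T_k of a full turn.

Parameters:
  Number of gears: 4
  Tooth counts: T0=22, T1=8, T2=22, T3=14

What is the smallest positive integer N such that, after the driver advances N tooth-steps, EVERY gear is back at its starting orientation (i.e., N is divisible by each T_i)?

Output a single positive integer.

Gear k returns to start when N is a multiple of T_k.
All gears at start simultaneously when N is a common multiple of [22, 8, 22, 14]; the smallest such N is lcm(22, 8, 22, 14).
Start: lcm = T0 = 22
Fold in T1=8: gcd(22, 8) = 2; lcm(22, 8) = 22 * 8 / 2 = 176 / 2 = 88
Fold in T2=22: gcd(88, 22) = 22; lcm(88, 22) = 88 * 22 / 22 = 1936 / 22 = 88
Fold in T3=14: gcd(88, 14) = 2; lcm(88, 14) = 88 * 14 / 2 = 1232 / 2 = 616
Full cycle length = 616

Answer: 616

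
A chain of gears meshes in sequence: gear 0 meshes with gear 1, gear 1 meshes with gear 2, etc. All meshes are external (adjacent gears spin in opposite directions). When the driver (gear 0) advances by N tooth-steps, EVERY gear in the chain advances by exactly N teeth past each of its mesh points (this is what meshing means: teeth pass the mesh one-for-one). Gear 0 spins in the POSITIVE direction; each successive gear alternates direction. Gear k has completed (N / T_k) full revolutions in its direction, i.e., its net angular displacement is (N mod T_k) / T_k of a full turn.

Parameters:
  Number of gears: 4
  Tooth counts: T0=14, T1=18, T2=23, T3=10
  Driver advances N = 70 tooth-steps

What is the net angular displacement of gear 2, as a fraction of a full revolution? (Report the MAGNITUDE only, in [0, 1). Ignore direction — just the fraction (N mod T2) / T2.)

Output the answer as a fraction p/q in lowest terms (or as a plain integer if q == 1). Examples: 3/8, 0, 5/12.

Answer: 1/23

Derivation:
Chain of 4 gears, tooth counts: [14, 18, 23, 10]
  gear 0: T0=14, direction=positive, advance = 70 mod 14 = 0 teeth = 0/14 turn
  gear 1: T1=18, direction=negative, advance = 70 mod 18 = 16 teeth = 16/18 turn
  gear 2: T2=23, direction=positive, advance = 70 mod 23 = 1 teeth = 1/23 turn
  gear 3: T3=10, direction=negative, advance = 70 mod 10 = 0 teeth = 0/10 turn
Gear 2: 70 mod 23 = 1
Fraction = 1 / 23 = 1/23 (gcd(1,23)=1) = 1/23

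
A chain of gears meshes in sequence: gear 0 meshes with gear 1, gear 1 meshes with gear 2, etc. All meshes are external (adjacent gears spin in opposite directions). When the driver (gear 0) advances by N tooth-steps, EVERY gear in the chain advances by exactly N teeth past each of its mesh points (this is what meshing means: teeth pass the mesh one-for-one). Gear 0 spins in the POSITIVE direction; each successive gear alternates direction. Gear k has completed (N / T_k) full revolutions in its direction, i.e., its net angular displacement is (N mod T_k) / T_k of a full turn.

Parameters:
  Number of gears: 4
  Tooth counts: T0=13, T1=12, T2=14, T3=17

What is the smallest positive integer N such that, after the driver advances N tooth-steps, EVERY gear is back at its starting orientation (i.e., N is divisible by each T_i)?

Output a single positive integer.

Gear k returns to start when N is a multiple of T_k.
All gears at start simultaneously when N is a common multiple of [13, 12, 14, 17]; the smallest such N is lcm(13, 12, 14, 17).
Start: lcm = T0 = 13
Fold in T1=12: gcd(13, 12) = 1; lcm(13, 12) = 13 * 12 / 1 = 156 / 1 = 156
Fold in T2=14: gcd(156, 14) = 2; lcm(156, 14) = 156 * 14 / 2 = 2184 / 2 = 1092
Fold in T3=17: gcd(1092, 17) = 1; lcm(1092, 17) = 1092 * 17 / 1 = 18564 / 1 = 18564
Full cycle length = 18564

Answer: 18564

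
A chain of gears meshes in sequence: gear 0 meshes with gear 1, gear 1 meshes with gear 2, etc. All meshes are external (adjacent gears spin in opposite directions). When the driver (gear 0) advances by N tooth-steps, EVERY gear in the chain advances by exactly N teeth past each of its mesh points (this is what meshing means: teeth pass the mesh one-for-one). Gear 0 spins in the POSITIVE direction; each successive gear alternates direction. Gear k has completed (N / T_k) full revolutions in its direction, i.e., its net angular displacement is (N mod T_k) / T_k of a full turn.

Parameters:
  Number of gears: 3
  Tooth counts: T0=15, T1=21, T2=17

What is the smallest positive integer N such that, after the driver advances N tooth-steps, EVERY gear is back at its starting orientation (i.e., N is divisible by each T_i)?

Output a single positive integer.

Answer: 1785

Derivation:
Gear k returns to start when N is a multiple of T_k.
All gears at start simultaneously when N is a common multiple of [15, 21, 17]; the smallest such N is lcm(15, 21, 17).
Start: lcm = T0 = 15
Fold in T1=21: gcd(15, 21) = 3; lcm(15, 21) = 15 * 21 / 3 = 315 / 3 = 105
Fold in T2=17: gcd(105, 17) = 1; lcm(105, 17) = 105 * 17 / 1 = 1785 / 1 = 1785
Full cycle length = 1785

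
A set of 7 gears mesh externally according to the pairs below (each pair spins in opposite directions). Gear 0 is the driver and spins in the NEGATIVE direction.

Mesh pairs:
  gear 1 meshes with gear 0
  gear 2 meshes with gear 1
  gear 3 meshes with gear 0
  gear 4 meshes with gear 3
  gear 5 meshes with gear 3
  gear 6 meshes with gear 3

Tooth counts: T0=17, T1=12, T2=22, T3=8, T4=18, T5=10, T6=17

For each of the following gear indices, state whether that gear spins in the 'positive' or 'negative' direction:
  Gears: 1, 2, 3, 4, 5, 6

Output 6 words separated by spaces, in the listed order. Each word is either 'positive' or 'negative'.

Gear 0 (driver): negative (depth 0)
  gear 1: meshes with gear 0 -> depth 1 -> positive (opposite of gear 0)
  gear 2: meshes with gear 1 -> depth 2 -> negative (opposite of gear 1)
  gear 3: meshes with gear 0 -> depth 1 -> positive (opposite of gear 0)
  gear 4: meshes with gear 3 -> depth 2 -> negative (opposite of gear 3)
  gear 5: meshes with gear 3 -> depth 2 -> negative (opposite of gear 3)
  gear 6: meshes with gear 3 -> depth 2 -> negative (opposite of gear 3)
Queried indices 1, 2, 3, 4, 5, 6 -> positive, negative, positive, negative, negative, negative

Answer: positive negative positive negative negative negative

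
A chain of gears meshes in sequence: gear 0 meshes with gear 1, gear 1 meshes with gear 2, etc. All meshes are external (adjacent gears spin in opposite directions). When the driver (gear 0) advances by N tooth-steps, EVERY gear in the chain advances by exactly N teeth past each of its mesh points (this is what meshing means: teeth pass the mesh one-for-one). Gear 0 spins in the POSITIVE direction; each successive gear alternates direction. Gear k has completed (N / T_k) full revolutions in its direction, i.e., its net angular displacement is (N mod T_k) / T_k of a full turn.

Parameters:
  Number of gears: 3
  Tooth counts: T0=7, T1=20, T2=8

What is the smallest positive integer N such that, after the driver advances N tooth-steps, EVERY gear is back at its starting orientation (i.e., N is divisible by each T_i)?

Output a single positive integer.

Gear k returns to start when N is a multiple of T_k.
All gears at start simultaneously when N is a common multiple of [7, 20, 8]; the smallest such N is lcm(7, 20, 8).
Start: lcm = T0 = 7
Fold in T1=20: gcd(7, 20) = 1; lcm(7, 20) = 7 * 20 / 1 = 140 / 1 = 140
Fold in T2=8: gcd(140, 8) = 4; lcm(140, 8) = 140 * 8 / 4 = 1120 / 4 = 280
Full cycle length = 280

Answer: 280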